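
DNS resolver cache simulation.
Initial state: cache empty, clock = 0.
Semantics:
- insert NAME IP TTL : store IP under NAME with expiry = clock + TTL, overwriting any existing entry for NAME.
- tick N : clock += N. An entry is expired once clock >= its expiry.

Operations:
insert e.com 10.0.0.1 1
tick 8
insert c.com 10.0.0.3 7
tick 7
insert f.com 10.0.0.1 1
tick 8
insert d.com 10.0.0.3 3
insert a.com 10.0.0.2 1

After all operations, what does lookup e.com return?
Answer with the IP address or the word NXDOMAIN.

Op 1: insert e.com -> 10.0.0.1 (expiry=0+1=1). clock=0
Op 2: tick 8 -> clock=8. purged={e.com}
Op 3: insert c.com -> 10.0.0.3 (expiry=8+7=15). clock=8
Op 4: tick 7 -> clock=15. purged={c.com}
Op 5: insert f.com -> 10.0.0.1 (expiry=15+1=16). clock=15
Op 6: tick 8 -> clock=23. purged={f.com}
Op 7: insert d.com -> 10.0.0.3 (expiry=23+3=26). clock=23
Op 8: insert a.com -> 10.0.0.2 (expiry=23+1=24). clock=23
lookup e.com: not in cache (expired or never inserted)

Answer: NXDOMAIN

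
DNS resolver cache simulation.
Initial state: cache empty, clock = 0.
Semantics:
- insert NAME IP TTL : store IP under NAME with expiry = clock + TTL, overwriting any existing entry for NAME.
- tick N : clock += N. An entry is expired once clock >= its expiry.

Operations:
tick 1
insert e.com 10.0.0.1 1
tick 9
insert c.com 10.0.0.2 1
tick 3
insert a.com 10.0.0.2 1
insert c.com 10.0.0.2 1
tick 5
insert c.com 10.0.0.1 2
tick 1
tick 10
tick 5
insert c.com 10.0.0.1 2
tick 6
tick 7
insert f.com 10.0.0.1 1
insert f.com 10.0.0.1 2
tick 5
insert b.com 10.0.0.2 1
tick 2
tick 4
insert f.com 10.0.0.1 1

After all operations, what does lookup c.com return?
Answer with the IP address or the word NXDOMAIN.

Op 1: tick 1 -> clock=1.
Op 2: insert e.com -> 10.0.0.1 (expiry=1+1=2). clock=1
Op 3: tick 9 -> clock=10. purged={e.com}
Op 4: insert c.com -> 10.0.0.2 (expiry=10+1=11). clock=10
Op 5: tick 3 -> clock=13. purged={c.com}
Op 6: insert a.com -> 10.0.0.2 (expiry=13+1=14). clock=13
Op 7: insert c.com -> 10.0.0.2 (expiry=13+1=14). clock=13
Op 8: tick 5 -> clock=18. purged={a.com,c.com}
Op 9: insert c.com -> 10.0.0.1 (expiry=18+2=20). clock=18
Op 10: tick 1 -> clock=19.
Op 11: tick 10 -> clock=29. purged={c.com}
Op 12: tick 5 -> clock=34.
Op 13: insert c.com -> 10.0.0.1 (expiry=34+2=36). clock=34
Op 14: tick 6 -> clock=40. purged={c.com}
Op 15: tick 7 -> clock=47.
Op 16: insert f.com -> 10.0.0.1 (expiry=47+1=48). clock=47
Op 17: insert f.com -> 10.0.0.1 (expiry=47+2=49). clock=47
Op 18: tick 5 -> clock=52. purged={f.com}
Op 19: insert b.com -> 10.0.0.2 (expiry=52+1=53). clock=52
Op 20: tick 2 -> clock=54. purged={b.com}
Op 21: tick 4 -> clock=58.
Op 22: insert f.com -> 10.0.0.1 (expiry=58+1=59). clock=58
lookup c.com: not in cache (expired or never inserted)

Answer: NXDOMAIN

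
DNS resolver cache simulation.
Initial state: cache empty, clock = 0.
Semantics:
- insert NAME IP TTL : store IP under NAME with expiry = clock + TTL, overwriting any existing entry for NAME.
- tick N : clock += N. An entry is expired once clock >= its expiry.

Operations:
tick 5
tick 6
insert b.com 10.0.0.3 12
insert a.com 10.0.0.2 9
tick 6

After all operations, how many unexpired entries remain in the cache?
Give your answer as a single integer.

Answer: 2

Derivation:
Op 1: tick 5 -> clock=5.
Op 2: tick 6 -> clock=11.
Op 3: insert b.com -> 10.0.0.3 (expiry=11+12=23). clock=11
Op 4: insert a.com -> 10.0.0.2 (expiry=11+9=20). clock=11
Op 5: tick 6 -> clock=17.
Final cache (unexpired): {a.com,b.com} -> size=2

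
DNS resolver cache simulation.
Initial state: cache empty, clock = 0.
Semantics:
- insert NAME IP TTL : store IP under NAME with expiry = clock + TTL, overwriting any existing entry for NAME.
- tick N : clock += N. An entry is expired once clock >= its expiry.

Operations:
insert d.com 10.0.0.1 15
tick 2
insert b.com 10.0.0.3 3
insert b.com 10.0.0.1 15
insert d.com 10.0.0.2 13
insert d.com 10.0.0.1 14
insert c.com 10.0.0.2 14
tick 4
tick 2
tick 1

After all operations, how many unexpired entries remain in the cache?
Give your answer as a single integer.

Op 1: insert d.com -> 10.0.0.1 (expiry=0+15=15). clock=0
Op 2: tick 2 -> clock=2.
Op 3: insert b.com -> 10.0.0.3 (expiry=2+3=5). clock=2
Op 4: insert b.com -> 10.0.0.1 (expiry=2+15=17). clock=2
Op 5: insert d.com -> 10.0.0.2 (expiry=2+13=15). clock=2
Op 6: insert d.com -> 10.0.0.1 (expiry=2+14=16). clock=2
Op 7: insert c.com -> 10.0.0.2 (expiry=2+14=16). clock=2
Op 8: tick 4 -> clock=6.
Op 9: tick 2 -> clock=8.
Op 10: tick 1 -> clock=9.
Final cache (unexpired): {b.com,c.com,d.com} -> size=3

Answer: 3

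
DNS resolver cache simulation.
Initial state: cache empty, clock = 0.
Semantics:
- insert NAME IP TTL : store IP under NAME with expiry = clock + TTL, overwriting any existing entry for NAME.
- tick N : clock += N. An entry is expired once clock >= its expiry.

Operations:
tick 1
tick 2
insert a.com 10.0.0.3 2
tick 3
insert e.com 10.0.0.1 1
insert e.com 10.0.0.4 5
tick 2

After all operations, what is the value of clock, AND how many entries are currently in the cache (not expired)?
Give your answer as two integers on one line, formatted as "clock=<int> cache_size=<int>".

Answer: clock=8 cache_size=1

Derivation:
Op 1: tick 1 -> clock=1.
Op 2: tick 2 -> clock=3.
Op 3: insert a.com -> 10.0.0.3 (expiry=3+2=5). clock=3
Op 4: tick 3 -> clock=6. purged={a.com}
Op 5: insert e.com -> 10.0.0.1 (expiry=6+1=7). clock=6
Op 6: insert e.com -> 10.0.0.4 (expiry=6+5=11). clock=6
Op 7: tick 2 -> clock=8.
Final clock = 8
Final cache (unexpired): {e.com} -> size=1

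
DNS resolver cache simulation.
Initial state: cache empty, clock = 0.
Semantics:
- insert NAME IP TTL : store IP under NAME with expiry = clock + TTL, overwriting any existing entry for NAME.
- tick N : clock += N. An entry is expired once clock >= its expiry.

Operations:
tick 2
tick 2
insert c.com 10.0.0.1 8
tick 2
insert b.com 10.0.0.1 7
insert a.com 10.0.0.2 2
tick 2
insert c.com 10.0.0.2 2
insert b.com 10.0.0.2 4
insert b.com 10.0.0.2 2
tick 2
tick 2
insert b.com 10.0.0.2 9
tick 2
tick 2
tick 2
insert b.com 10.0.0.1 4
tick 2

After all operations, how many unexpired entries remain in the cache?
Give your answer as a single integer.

Answer: 1

Derivation:
Op 1: tick 2 -> clock=2.
Op 2: tick 2 -> clock=4.
Op 3: insert c.com -> 10.0.0.1 (expiry=4+8=12). clock=4
Op 4: tick 2 -> clock=6.
Op 5: insert b.com -> 10.0.0.1 (expiry=6+7=13). clock=6
Op 6: insert a.com -> 10.0.0.2 (expiry=6+2=8). clock=6
Op 7: tick 2 -> clock=8. purged={a.com}
Op 8: insert c.com -> 10.0.0.2 (expiry=8+2=10). clock=8
Op 9: insert b.com -> 10.0.0.2 (expiry=8+4=12). clock=8
Op 10: insert b.com -> 10.0.0.2 (expiry=8+2=10). clock=8
Op 11: tick 2 -> clock=10. purged={b.com,c.com}
Op 12: tick 2 -> clock=12.
Op 13: insert b.com -> 10.0.0.2 (expiry=12+9=21). clock=12
Op 14: tick 2 -> clock=14.
Op 15: tick 2 -> clock=16.
Op 16: tick 2 -> clock=18.
Op 17: insert b.com -> 10.0.0.1 (expiry=18+4=22). clock=18
Op 18: tick 2 -> clock=20.
Final cache (unexpired): {b.com} -> size=1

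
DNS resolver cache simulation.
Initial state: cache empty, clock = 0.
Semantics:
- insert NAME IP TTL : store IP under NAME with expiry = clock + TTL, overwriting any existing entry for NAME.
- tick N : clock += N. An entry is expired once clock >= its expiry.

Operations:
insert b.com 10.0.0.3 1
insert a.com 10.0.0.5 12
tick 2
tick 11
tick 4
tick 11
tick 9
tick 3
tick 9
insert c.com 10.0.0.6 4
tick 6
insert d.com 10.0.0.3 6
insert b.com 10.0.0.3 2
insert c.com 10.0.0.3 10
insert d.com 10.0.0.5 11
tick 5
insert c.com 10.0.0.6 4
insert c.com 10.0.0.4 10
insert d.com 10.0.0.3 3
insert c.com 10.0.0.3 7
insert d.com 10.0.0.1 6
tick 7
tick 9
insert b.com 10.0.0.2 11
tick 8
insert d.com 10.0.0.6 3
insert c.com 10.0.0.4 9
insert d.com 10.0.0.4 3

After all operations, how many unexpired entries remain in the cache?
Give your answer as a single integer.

Op 1: insert b.com -> 10.0.0.3 (expiry=0+1=1). clock=0
Op 2: insert a.com -> 10.0.0.5 (expiry=0+12=12). clock=0
Op 3: tick 2 -> clock=2. purged={b.com}
Op 4: tick 11 -> clock=13. purged={a.com}
Op 5: tick 4 -> clock=17.
Op 6: tick 11 -> clock=28.
Op 7: tick 9 -> clock=37.
Op 8: tick 3 -> clock=40.
Op 9: tick 9 -> clock=49.
Op 10: insert c.com -> 10.0.0.6 (expiry=49+4=53). clock=49
Op 11: tick 6 -> clock=55. purged={c.com}
Op 12: insert d.com -> 10.0.0.3 (expiry=55+6=61). clock=55
Op 13: insert b.com -> 10.0.0.3 (expiry=55+2=57). clock=55
Op 14: insert c.com -> 10.0.0.3 (expiry=55+10=65). clock=55
Op 15: insert d.com -> 10.0.0.5 (expiry=55+11=66). clock=55
Op 16: tick 5 -> clock=60. purged={b.com}
Op 17: insert c.com -> 10.0.0.6 (expiry=60+4=64). clock=60
Op 18: insert c.com -> 10.0.0.4 (expiry=60+10=70). clock=60
Op 19: insert d.com -> 10.0.0.3 (expiry=60+3=63). clock=60
Op 20: insert c.com -> 10.0.0.3 (expiry=60+7=67). clock=60
Op 21: insert d.com -> 10.0.0.1 (expiry=60+6=66). clock=60
Op 22: tick 7 -> clock=67. purged={c.com,d.com}
Op 23: tick 9 -> clock=76.
Op 24: insert b.com -> 10.0.0.2 (expiry=76+11=87). clock=76
Op 25: tick 8 -> clock=84.
Op 26: insert d.com -> 10.0.0.6 (expiry=84+3=87). clock=84
Op 27: insert c.com -> 10.0.0.4 (expiry=84+9=93). clock=84
Op 28: insert d.com -> 10.0.0.4 (expiry=84+3=87). clock=84
Final cache (unexpired): {b.com,c.com,d.com} -> size=3

Answer: 3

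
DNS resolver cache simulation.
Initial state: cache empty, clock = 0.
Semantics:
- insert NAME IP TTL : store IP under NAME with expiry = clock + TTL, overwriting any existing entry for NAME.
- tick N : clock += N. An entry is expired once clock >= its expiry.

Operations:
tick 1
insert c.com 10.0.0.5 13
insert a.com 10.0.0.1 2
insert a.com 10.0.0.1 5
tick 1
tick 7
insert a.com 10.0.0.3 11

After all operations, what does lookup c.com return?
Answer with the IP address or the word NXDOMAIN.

Answer: 10.0.0.5

Derivation:
Op 1: tick 1 -> clock=1.
Op 2: insert c.com -> 10.0.0.5 (expiry=1+13=14). clock=1
Op 3: insert a.com -> 10.0.0.1 (expiry=1+2=3). clock=1
Op 4: insert a.com -> 10.0.0.1 (expiry=1+5=6). clock=1
Op 5: tick 1 -> clock=2.
Op 6: tick 7 -> clock=9. purged={a.com}
Op 7: insert a.com -> 10.0.0.3 (expiry=9+11=20). clock=9
lookup c.com: present, ip=10.0.0.5 expiry=14 > clock=9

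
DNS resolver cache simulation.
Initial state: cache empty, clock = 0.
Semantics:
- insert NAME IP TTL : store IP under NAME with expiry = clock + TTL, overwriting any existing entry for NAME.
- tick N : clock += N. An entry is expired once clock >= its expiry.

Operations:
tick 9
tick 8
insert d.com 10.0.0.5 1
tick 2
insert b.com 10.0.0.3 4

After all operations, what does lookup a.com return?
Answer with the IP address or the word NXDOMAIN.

Answer: NXDOMAIN

Derivation:
Op 1: tick 9 -> clock=9.
Op 2: tick 8 -> clock=17.
Op 3: insert d.com -> 10.0.0.5 (expiry=17+1=18). clock=17
Op 4: tick 2 -> clock=19. purged={d.com}
Op 5: insert b.com -> 10.0.0.3 (expiry=19+4=23). clock=19
lookup a.com: not in cache (expired or never inserted)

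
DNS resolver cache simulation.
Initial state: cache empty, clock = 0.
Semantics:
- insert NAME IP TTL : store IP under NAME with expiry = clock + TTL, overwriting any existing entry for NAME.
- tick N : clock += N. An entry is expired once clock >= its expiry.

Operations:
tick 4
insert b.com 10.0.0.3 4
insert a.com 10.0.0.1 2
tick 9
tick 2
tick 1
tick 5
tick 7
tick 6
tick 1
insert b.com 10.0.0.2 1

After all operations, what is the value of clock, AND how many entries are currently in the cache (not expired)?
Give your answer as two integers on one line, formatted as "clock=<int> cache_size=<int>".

Answer: clock=35 cache_size=1

Derivation:
Op 1: tick 4 -> clock=4.
Op 2: insert b.com -> 10.0.0.3 (expiry=4+4=8). clock=4
Op 3: insert a.com -> 10.0.0.1 (expiry=4+2=6). clock=4
Op 4: tick 9 -> clock=13. purged={a.com,b.com}
Op 5: tick 2 -> clock=15.
Op 6: tick 1 -> clock=16.
Op 7: tick 5 -> clock=21.
Op 8: tick 7 -> clock=28.
Op 9: tick 6 -> clock=34.
Op 10: tick 1 -> clock=35.
Op 11: insert b.com -> 10.0.0.2 (expiry=35+1=36). clock=35
Final clock = 35
Final cache (unexpired): {b.com} -> size=1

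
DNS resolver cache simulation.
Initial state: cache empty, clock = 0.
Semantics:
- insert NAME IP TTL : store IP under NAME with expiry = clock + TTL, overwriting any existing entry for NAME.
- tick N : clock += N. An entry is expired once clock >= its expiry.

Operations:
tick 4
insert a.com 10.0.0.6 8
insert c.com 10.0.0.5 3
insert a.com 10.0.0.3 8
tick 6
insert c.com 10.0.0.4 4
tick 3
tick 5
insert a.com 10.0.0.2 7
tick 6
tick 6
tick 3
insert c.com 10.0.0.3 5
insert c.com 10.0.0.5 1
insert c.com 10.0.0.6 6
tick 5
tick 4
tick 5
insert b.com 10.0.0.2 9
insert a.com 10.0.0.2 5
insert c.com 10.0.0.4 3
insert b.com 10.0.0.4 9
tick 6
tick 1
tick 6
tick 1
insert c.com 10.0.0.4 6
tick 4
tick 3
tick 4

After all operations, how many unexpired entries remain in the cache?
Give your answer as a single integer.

Answer: 0

Derivation:
Op 1: tick 4 -> clock=4.
Op 2: insert a.com -> 10.0.0.6 (expiry=4+8=12). clock=4
Op 3: insert c.com -> 10.0.0.5 (expiry=4+3=7). clock=4
Op 4: insert a.com -> 10.0.0.3 (expiry=4+8=12). clock=4
Op 5: tick 6 -> clock=10. purged={c.com}
Op 6: insert c.com -> 10.0.0.4 (expiry=10+4=14). clock=10
Op 7: tick 3 -> clock=13. purged={a.com}
Op 8: tick 5 -> clock=18. purged={c.com}
Op 9: insert a.com -> 10.0.0.2 (expiry=18+7=25). clock=18
Op 10: tick 6 -> clock=24.
Op 11: tick 6 -> clock=30. purged={a.com}
Op 12: tick 3 -> clock=33.
Op 13: insert c.com -> 10.0.0.3 (expiry=33+5=38). clock=33
Op 14: insert c.com -> 10.0.0.5 (expiry=33+1=34). clock=33
Op 15: insert c.com -> 10.0.0.6 (expiry=33+6=39). clock=33
Op 16: tick 5 -> clock=38.
Op 17: tick 4 -> clock=42. purged={c.com}
Op 18: tick 5 -> clock=47.
Op 19: insert b.com -> 10.0.0.2 (expiry=47+9=56). clock=47
Op 20: insert a.com -> 10.0.0.2 (expiry=47+5=52). clock=47
Op 21: insert c.com -> 10.0.0.4 (expiry=47+3=50). clock=47
Op 22: insert b.com -> 10.0.0.4 (expiry=47+9=56). clock=47
Op 23: tick 6 -> clock=53. purged={a.com,c.com}
Op 24: tick 1 -> clock=54.
Op 25: tick 6 -> clock=60. purged={b.com}
Op 26: tick 1 -> clock=61.
Op 27: insert c.com -> 10.0.0.4 (expiry=61+6=67). clock=61
Op 28: tick 4 -> clock=65.
Op 29: tick 3 -> clock=68. purged={c.com}
Op 30: tick 4 -> clock=72.
Final cache (unexpired): {} -> size=0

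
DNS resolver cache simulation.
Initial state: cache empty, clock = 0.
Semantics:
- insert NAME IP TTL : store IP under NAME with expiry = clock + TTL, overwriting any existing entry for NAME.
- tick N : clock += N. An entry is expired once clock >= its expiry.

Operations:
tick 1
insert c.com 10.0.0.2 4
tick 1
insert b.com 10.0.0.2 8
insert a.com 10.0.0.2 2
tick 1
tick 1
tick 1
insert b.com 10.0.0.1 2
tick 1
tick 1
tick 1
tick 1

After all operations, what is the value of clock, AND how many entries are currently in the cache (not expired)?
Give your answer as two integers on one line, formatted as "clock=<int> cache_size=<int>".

Op 1: tick 1 -> clock=1.
Op 2: insert c.com -> 10.0.0.2 (expiry=1+4=5). clock=1
Op 3: tick 1 -> clock=2.
Op 4: insert b.com -> 10.0.0.2 (expiry=2+8=10). clock=2
Op 5: insert a.com -> 10.0.0.2 (expiry=2+2=4). clock=2
Op 6: tick 1 -> clock=3.
Op 7: tick 1 -> clock=4. purged={a.com}
Op 8: tick 1 -> clock=5. purged={c.com}
Op 9: insert b.com -> 10.0.0.1 (expiry=5+2=7). clock=5
Op 10: tick 1 -> clock=6.
Op 11: tick 1 -> clock=7. purged={b.com}
Op 12: tick 1 -> clock=8.
Op 13: tick 1 -> clock=9.
Final clock = 9
Final cache (unexpired): {} -> size=0

Answer: clock=9 cache_size=0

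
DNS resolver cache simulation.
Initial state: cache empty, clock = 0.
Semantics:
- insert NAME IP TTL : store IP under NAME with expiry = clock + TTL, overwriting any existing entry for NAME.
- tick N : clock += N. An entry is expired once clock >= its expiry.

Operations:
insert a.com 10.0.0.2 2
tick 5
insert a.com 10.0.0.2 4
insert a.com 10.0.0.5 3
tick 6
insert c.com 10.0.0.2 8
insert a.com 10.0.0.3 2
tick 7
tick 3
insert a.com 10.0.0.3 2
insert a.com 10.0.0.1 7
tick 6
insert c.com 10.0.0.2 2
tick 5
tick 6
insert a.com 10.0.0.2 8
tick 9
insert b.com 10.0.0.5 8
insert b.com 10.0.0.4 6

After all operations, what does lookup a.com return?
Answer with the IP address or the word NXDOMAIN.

Op 1: insert a.com -> 10.0.0.2 (expiry=0+2=2). clock=0
Op 2: tick 5 -> clock=5. purged={a.com}
Op 3: insert a.com -> 10.0.0.2 (expiry=5+4=9). clock=5
Op 4: insert a.com -> 10.0.0.5 (expiry=5+3=8). clock=5
Op 5: tick 6 -> clock=11. purged={a.com}
Op 6: insert c.com -> 10.0.0.2 (expiry=11+8=19). clock=11
Op 7: insert a.com -> 10.0.0.3 (expiry=11+2=13). clock=11
Op 8: tick 7 -> clock=18. purged={a.com}
Op 9: tick 3 -> clock=21. purged={c.com}
Op 10: insert a.com -> 10.0.0.3 (expiry=21+2=23). clock=21
Op 11: insert a.com -> 10.0.0.1 (expiry=21+7=28). clock=21
Op 12: tick 6 -> clock=27.
Op 13: insert c.com -> 10.0.0.2 (expiry=27+2=29). clock=27
Op 14: tick 5 -> clock=32. purged={a.com,c.com}
Op 15: tick 6 -> clock=38.
Op 16: insert a.com -> 10.0.0.2 (expiry=38+8=46). clock=38
Op 17: tick 9 -> clock=47. purged={a.com}
Op 18: insert b.com -> 10.0.0.5 (expiry=47+8=55). clock=47
Op 19: insert b.com -> 10.0.0.4 (expiry=47+6=53). clock=47
lookup a.com: not in cache (expired or never inserted)

Answer: NXDOMAIN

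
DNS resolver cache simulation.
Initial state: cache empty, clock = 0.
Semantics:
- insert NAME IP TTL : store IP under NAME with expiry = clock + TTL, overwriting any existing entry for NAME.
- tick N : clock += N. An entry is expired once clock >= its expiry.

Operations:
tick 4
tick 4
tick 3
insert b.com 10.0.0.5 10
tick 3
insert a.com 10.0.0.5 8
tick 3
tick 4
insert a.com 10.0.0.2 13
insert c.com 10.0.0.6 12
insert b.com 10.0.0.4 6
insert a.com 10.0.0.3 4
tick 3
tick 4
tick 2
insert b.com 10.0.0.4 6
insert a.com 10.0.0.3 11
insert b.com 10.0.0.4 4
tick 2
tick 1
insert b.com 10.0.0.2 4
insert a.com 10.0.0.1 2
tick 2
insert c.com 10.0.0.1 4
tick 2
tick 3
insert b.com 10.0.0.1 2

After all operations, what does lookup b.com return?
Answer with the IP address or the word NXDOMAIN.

Op 1: tick 4 -> clock=4.
Op 2: tick 4 -> clock=8.
Op 3: tick 3 -> clock=11.
Op 4: insert b.com -> 10.0.0.5 (expiry=11+10=21). clock=11
Op 5: tick 3 -> clock=14.
Op 6: insert a.com -> 10.0.0.5 (expiry=14+8=22). clock=14
Op 7: tick 3 -> clock=17.
Op 8: tick 4 -> clock=21. purged={b.com}
Op 9: insert a.com -> 10.0.0.2 (expiry=21+13=34). clock=21
Op 10: insert c.com -> 10.0.0.6 (expiry=21+12=33). clock=21
Op 11: insert b.com -> 10.0.0.4 (expiry=21+6=27). clock=21
Op 12: insert a.com -> 10.0.0.3 (expiry=21+4=25). clock=21
Op 13: tick 3 -> clock=24.
Op 14: tick 4 -> clock=28. purged={a.com,b.com}
Op 15: tick 2 -> clock=30.
Op 16: insert b.com -> 10.0.0.4 (expiry=30+6=36). clock=30
Op 17: insert a.com -> 10.0.0.3 (expiry=30+11=41). clock=30
Op 18: insert b.com -> 10.0.0.4 (expiry=30+4=34). clock=30
Op 19: tick 2 -> clock=32.
Op 20: tick 1 -> clock=33. purged={c.com}
Op 21: insert b.com -> 10.0.0.2 (expiry=33+4=37). clock=33
Op 22: insert a.com -> 10.0.0.1 (expiry=33+2=35). clock=33
Op 23: tick 2 -> clock=35. purged={a.com}
Op 24: insert c.com -> 10.0.0.1 (expiry=35+4=39). clock=35
Op 25: tick 2 -> clock=37. purged={b.com}
Op 26: tick 3 -> clock=40. purged={c.com}
Op 27: insert b.com -> 10.0.0.1 (expiry=40+2=42). clock=40
lookup b.com: present, ip=10.0.0.1 expiry=42 > clock=40

Answer: 10.0.0.1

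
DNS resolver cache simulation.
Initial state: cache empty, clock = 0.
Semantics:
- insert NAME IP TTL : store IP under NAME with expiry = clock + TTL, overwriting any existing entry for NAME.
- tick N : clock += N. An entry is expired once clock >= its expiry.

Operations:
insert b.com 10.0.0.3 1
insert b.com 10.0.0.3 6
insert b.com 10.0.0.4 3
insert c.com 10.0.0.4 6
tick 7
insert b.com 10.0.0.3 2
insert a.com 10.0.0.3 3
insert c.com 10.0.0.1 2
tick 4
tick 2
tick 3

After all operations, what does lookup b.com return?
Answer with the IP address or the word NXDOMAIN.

Op 1: insert b.com -> 10.0.0.3 (expiry=0+1=1). clock=0
Op 2: insert b.com -> 10.0.0.3 (expiry=0+6=6). clock=0
Op 3: insert b.com -> 10.0.0.4 (expiry=0+3=3). clock=0
Op 4: insert c.com -> 10.0.0.4 (expiry=0+6=6). clock=0
Op 5: tick 7 -> clock=7. purged={b.com,c.com}
Op 6: insert b.com -> 10.0.0.3 (expiry=7+2=9). clock=7
Op 7: insert a.com -> 10.0.0.3 (expiry=7+3=10). clock=7
Op 8: insert c.com -> 10.0.0.1 (expiry=7+2=9). clock=7
Op 9: tick 4 -> clock=11. purged={a.com,b.com,c.com}
Op 10: tick 2 -> clock=13.
Op 11: tick 3 -> clock=16.
lookup b.com: not in cache (expired or never inserted)

Answer: NXDOMAIN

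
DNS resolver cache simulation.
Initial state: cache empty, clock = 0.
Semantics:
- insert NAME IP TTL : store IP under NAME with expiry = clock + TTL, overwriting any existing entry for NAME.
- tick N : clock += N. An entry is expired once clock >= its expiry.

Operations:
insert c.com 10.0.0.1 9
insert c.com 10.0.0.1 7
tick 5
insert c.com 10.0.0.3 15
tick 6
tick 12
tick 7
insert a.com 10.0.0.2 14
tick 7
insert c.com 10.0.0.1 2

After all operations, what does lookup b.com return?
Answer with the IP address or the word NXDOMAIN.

Op 1: insert c.com -> 10.0.0.1 (expiry=0+9=9). clock=0
Op 2: insert c.com -> 10.0.0.1 (expiry=0+7=7). clock=0
Op 3: tick 5 -> clock=5.
Op 4: insert c.com -> 10.0.0.3 (expiry=5+15=20). clock=5
Op 5: tick 6 -> clock=11.
Op 6: tick 12 -> clock=23. purged={c.com}
Op 7: tick 7 -> clock=30.
Op 8: insert a.com -> 10.0.0.2 (expiry=30+14=44). clock=30
Op 9: tick 7 -> clock=37.
Op 10: insert c.com -> 10.0.0.1 (expiry=37+2=39). clock=37
lookup b.com: not in cache (expired or never inserted)

Answer: NXDOMAIN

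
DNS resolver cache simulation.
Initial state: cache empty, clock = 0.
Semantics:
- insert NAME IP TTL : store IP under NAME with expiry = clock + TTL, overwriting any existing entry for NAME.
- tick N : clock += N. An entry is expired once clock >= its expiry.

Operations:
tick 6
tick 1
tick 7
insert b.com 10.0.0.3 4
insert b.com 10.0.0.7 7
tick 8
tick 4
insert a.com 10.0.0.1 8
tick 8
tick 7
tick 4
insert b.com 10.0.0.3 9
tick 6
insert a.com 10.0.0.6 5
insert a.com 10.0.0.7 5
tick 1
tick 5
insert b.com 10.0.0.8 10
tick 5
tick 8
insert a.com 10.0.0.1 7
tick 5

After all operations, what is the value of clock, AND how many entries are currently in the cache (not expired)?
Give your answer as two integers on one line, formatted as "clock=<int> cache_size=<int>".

Op 1: tick 6 -> clock=6.
Op 2: tick 1 -> clock=7.
Op 3: tick 7 -> clock=14.
Op 4: insert b.com -> 10.0.0.3 (expiry=14+4=18). clock=14
Op 5: insert b.com -> 10.0.0.7 (expiry=14+7=21). clock=14
Op 6: tick 8 -> clock=22. purged={b.com}
Op 7: tick 4 -> clock=26.
Op 8: insert a.com -> 10.0.0.1 (expiry=26+8=34). clock=26
Op 9: tick 8 -> clock=34. purged={a.com}
Op 10: tick 7 -> clock=41.
Op 11: tick 4 -> clock=45.
Op 12: insert b.com -> 10.0.0.3 (expiry=45+9=54). clock=45
Op 13: tick 6 -> clock=51.
Op 14: insert a.com -> 10.0.0.6 (expiry=51+5=56). clock=51
Op 15: insert a.com -> 10.0.0.7 (expiry=51+5=56). clock=51
Op 16: tick 1 -> clock=52.
Op 17: tick 5 -> clock=57. purged={a.com,b.com}
Op 18: insert b.com -> 10.0.0.8 (expiry=57+10=67). clock=57
Op 19: tick 5 -> clock=62.
Op 20: tick 8 -> clock=70. purged={b.com}
Op 21: insert a.com -> 10.0.0.1 (expiry=70+7=77). clock=70
Op 22: tick 5 -> clock=75.
Final clock = 75
Final cache (unexpired): {a.com} -> size=1

Answer: clock=75 cache_size=1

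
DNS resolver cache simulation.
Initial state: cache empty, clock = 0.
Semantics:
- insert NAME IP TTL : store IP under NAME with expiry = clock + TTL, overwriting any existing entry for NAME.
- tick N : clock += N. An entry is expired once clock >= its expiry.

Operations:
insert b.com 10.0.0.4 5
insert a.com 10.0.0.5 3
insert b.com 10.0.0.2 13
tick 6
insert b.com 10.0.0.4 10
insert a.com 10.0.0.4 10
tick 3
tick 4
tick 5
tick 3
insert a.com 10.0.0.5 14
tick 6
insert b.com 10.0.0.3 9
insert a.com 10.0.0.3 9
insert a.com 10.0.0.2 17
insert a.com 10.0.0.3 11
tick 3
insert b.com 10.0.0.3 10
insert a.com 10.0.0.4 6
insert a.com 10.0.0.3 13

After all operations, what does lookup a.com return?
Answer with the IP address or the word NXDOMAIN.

Op 1: insert b.com -> 10.0.0.4 (expiry=0+5=5). clock=0
Op 2: insert a.com -> 10.0.0.5 (expiry=0+3=3). clock=0
Op 3: insert b.com -> 10.0.0.2 (expiry=0+13=13). clock=0
Op 4: tick 6 -> clock=6. purged={a.com}
Op 5: insert b.com -> 10.0.0.4 (expiry=6+10=16). clock=6
Op 6: insert a.com -> 10.0.0.4 (expiry=6+10=16). clock=6
Op 7: tick 3 -> clock=9.
Op 8: tick 4 -> clock=13.
Op 9: tick 5 -> clock=18. purged={a.com,b.com}
Op 10: tick 3 -> clock=21.
Op 11: insert a.com -> 10.0.0.5 (expiry=21+14=35). clock=21
Op 12: tick 6 -> clock=27.
Op 13: insert b.com -> 10.0.0.3 (expiry=27+9=36). clock=27
Op 14: insert a.com -> 10.0.0.3 (expiry=27+9=36). clock=27
Op 15: insert a.com -> 10.0.0.2 (expiry=27+17=44). clock=27
Op 16: insert a.com -> 10.0.0.3 (expiry=27+11=38). clock=27
Op 17: tick 3 -> clock=30.
Op 18: insert b.com -> 10.0.0.3 (expiry=30+10=40). clock=30
Op 19: insert a.com -> 10.0.0.4 (expiry=30+6=36). clock=30
Op 20: insert a.com -> 10.0.0.3 (expiry=30+13=43). clock=30
lookup a.com: present, ip=10.0.0.3 expiry=43 > clock=30

Answer: 10.0.0.3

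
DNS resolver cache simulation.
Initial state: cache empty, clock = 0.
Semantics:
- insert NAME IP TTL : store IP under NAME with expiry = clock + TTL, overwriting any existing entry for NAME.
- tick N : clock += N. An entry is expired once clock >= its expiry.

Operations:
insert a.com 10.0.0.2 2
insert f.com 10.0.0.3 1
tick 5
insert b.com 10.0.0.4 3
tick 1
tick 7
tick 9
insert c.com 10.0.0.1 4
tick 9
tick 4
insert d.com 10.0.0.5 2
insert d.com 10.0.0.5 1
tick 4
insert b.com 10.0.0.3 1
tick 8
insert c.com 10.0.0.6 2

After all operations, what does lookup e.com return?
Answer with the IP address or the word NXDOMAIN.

Op 1: insert a.com -> 10.0.0.2 (expiry=0+2=2). clock=0
Op 2: insert f.com -> 10.0.0.3 (expiry=0+1=1). clock=0
Op 3: tick 5 -> clock=5. purged={a.com,f.com}
Op 4: insert b.com -> 10.0.0.4 (expiry=5+3=8). clock=5
Op 5: tick 1 -> clock=6.
Op 6: tick 7 -> clock=13. purged={b.com}
Op 7: tick 9 -> clock=22.
Op 8: insert c.com -> 10.0.0.1 (expiry=22+4=26). clock=22
Op 9: tick 9 -> clock=31. purged={c.com}
Op 10: tick 4 -> clock=35.
Op 11: insert d.com -> 10.0.0.5 (expiry=35+2=37). clock=35
Op 12: insert d.com -> 10.0.0.5 (expiry=35+1=36). clock=35
Op 13: tick 4 -> clock=39. purged={d.com}
Op 14: insert b.com -> 10.0.0.3 (expiry=39+1=40). clock=39
Op 15: tick 8 -> clock=47. purged={b.com}
Op 16: insert c.com -> 10.0.0.6 (expiry=47+2=49). clock=47
lookup e.com: not in cache (expired or never inserted)

Answer: NXDOMAIN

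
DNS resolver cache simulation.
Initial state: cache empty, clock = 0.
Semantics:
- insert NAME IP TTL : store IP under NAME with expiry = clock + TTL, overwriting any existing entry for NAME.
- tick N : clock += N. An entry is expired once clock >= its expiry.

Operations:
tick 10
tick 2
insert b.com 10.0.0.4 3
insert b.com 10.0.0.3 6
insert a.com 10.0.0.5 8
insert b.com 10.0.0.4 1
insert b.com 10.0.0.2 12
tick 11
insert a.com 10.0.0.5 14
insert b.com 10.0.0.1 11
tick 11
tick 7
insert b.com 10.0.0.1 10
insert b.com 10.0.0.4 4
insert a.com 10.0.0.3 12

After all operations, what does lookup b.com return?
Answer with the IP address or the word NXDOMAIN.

Answer: 10.0.0.4

Derivation:
Op 1: tick 10 -> clock=10.
Op 2: tick 2 -> clock=12.
Op 3: insert b.com -> 10.0.0.4 (expiry=12+3=15). clock=12
Op 4: insert b.com -> 10.0.0.3 (expiry=12+6=18). clock=12
Op 5: insert a.com -> 10.0.0.5 (expiry=12+8=20). clock=12
Op 6: insert b.com -> 10.0.0.4 (expiry=12+1=13). clock=12
Op 7: insert b.com -> 10.0.0.2 (expiry=12+12=24). clock=12
Op 8: tick 11 -> clock=23. purged={a.com}
Op 9: insert a.com -> 10.0.0.5 (expiry=23+14=37). clock=23
Op 10: insert b.com -> 10.0.0.1 (expiry=23+11=34). clock=23
Op 11: tick 11 -> clock=34. purged={b.com}
Op 12: tick 7 -> clock=41. purged={a.com}
Op 13: insert b.com -> 10.0.0.1 (expiry=41+10=51). clock=41
Op 14: insert b.com -> 10.0.0.4 (expiry=41+4=45). clock=41
Op 15: insert a.com -> 10.0.0.3 (expiry=41+12=53). clock=41
lookup b.com: present, ip=10.0.0.4 expiry=45 > clock=41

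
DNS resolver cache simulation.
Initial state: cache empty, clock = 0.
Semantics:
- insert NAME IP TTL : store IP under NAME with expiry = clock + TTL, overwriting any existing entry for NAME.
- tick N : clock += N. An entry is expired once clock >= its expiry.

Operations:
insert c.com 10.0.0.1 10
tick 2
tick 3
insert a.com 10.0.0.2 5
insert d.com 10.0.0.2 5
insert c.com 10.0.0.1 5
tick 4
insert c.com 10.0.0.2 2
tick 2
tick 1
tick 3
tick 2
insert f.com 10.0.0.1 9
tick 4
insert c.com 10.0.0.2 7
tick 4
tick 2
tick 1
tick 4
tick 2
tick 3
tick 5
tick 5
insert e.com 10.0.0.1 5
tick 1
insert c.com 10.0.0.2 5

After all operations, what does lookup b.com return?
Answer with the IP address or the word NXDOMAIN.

Op 1: insert c.com -> 10.0.0.1 (expiry=0+10=10). clock=0
Op 2: tick 2 -> clock=2.
Op 3: tick 3 -> clock=5.
Op 4: insert a.com -> 10.0.0.2 (expiry=5+5=10). clock=5
Op 5: insert d.com -> 10.0.0.2 (expiry=5+5=10). clock=5
Op 6: insert c.com -> 10.0.0.1 (expiry=5+5=10). clock=5
Op 7: tick 4 -> clock=9.
Op 8: insert c.com -> 10.0.0.2 (expiry=9+2=11). clock=9
Op 9: tick 2 -> clock=11. purged={a.com,c.com,d.com}
Op 10: tick 1 -> clock=12.
Op 11: tick 3 -> clock=15.
Op 12: tick 2 -> clock=17.
Op 13: insert f.com -> 10.0.0.1 (expiry=17+9=26). clock=17
Op 14: tick 4 -> clock=21.
Op 15: insert c.com -> 10.0.0.2 (expiry=21+7=28). clock=21
Op 16: tick 4 -> clock=25.
Op 17: tick 2 -> clock=27. purged={f.com}
Op 18: tick 1 -> clock=28. purged={c.com}
Op 19: tick 4 -> clock=32.
Op 20: tick 2 -> clock=34.
Op 21: tick 3 -> clock=37.
Op 22: tick 5 -> clock=42.
Op 23: tick 5 -> clock=47.
Op 24: insert e.com -> 10.0.0.1 (expiry=47+5=52). clock=47
Op 25: tick 1 -> clock=48.
Op 26: insert c.com -> 10.0.0.2 (expiry=48+5=53). clock=48
lookup b.com: not in cache (expired or never inserted)

Answer: NXDOMAIN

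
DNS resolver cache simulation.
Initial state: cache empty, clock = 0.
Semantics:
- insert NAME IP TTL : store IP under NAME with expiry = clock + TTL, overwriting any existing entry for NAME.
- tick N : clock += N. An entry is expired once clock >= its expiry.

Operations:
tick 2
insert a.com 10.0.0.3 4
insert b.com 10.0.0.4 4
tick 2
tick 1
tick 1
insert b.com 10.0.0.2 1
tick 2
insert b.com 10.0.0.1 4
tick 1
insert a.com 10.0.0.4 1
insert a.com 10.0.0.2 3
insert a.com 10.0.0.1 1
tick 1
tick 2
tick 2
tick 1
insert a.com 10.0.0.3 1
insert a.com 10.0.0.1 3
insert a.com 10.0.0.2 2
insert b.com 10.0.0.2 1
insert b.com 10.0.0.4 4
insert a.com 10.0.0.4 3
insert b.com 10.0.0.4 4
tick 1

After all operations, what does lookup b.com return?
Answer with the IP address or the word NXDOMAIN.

Op 1: tick 2 -> clock=2.
Op 2: insert a.com -> 10.0.0.3 (expiry=2+4=6). clock=2
Op 3: insert b.com -> 10.0.0.4 (expiry=2+4=6). clock=2
Op 4: tick 2 -> clock=4.
Op 5: tick 1 -> clock=5.
Op 6: tick 1 -> clock=6. purged={a.com,b.com}
Op 7: insert b.com -> 10.0.0.2 (expiry=6+1=7). clock=6
Op 8: tick 2 -> clock=8. purged={b.com}
Op 9: insert b.com -> 10.0.0.1 (expiry=8+4=12). clock=8
Op 10: tick 1 -> clock=9.
Op 11: insert a.com -> 10.0.0.4 (expiry=9+1=10). clock=9
Op 12: insert a.com -> 10.0.0.2 (expiry=9+3=12). clock=9
Op 13: insert a.com -> 10.0.0.1 (expiry=9+1=10). clock=9
Op 14: tick 1 -> clock=10. purged={a.com}
Op 15: tick 2 -> clock=12. purged={b.com}
Op 16: tick 2 -> clock=14.
Op 17: tick 1 -> clock=15.
Op 18: insert a.com -> 10.0.0.3 (expiry=15+1=16). clock=15
Op 19: insert a.com -> 10.0.0.1 (expiry=15+3=18). clock=15
Op 20: insert a.com -> 10.0.0.2 (expiry=15+2=17). clock=15
Op 21: insert b.com -> 10.0.0.2 (expiry=15+1=16). clock=15
Op 22: insert b.com -> 10.0.0.4 (expiry=15+4=19). clock=15
Op 23: insert a.com -> 10.0.0.4 (expiry=15+3=18). clock=15
Op 24: insert b.com -> 10.0.0.4 (expiry=15+4=19). clock=15
Op 25: tick 1 -> clock=16.
lookup b.com: present, ip=10.0.0.4 expiry=19 > clock=16

Answer: 10.0.0.4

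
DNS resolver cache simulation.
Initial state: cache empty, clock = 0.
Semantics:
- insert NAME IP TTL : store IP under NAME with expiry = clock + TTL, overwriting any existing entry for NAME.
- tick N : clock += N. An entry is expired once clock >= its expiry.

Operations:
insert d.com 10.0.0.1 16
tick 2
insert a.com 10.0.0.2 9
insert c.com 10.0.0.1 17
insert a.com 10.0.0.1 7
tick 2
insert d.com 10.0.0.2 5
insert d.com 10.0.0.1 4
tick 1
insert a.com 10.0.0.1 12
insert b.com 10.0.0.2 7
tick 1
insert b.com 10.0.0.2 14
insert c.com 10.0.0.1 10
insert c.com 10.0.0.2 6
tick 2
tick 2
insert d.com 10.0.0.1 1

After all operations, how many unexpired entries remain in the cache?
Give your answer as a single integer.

Op 1: insert d.com -> 10.0.0.1 (expiry=0+16=16). clock=0
Op 2: tick 2 -> clock=2.
Op 3: insert a.com -> 10.0.0.2 (expiry=2+9=11). clock=2
Op 4: insert c.com -> 10.0.0.1 (expiry=2+17=19). clock=2
Op 5: insert a.com -> 10.0.0.1 (expiry=2+7=9). clock=2
Op 6: tick 2 -> clock=4.
Op 7: insert d.com -> 10.0.0.2 (expiry=4+5=9). clock=4
Op 8: insert d.com -> 10.0.0.1 (expiry=4+4=8). clock=4
Op 9: tick 1 -> clock=5.
Op 10: insert a.com -> 10.0.0.1 (expiry=5+12=17). clock=5
Op 11: insert b.com -> 10.0.0.2 (expiry=5+7=12). clock=5
Op 12: tick 1 -> clock=6.
Op 13: insert b.com -> 10.0.0.2 (expiry=6+14=20). clock=6
Op 14: insert c.com -> 10.0.0.1 (expiry=6+10=16). clock=6
Op 15: insert c.com -> 10.0.0.2 (expiry=6+6=12). clock=6
Op 16: tick 2 -> clock=8. purged={d.com}
Op 17: tick 2 -> clock=10.
Op 18: insert d.com -> 10.0.0.1 (expiry=10+1=11). clock=10
Final cache (unexpired): {a.com,b.com,c.com,d.com} -> size=4

Answer: 4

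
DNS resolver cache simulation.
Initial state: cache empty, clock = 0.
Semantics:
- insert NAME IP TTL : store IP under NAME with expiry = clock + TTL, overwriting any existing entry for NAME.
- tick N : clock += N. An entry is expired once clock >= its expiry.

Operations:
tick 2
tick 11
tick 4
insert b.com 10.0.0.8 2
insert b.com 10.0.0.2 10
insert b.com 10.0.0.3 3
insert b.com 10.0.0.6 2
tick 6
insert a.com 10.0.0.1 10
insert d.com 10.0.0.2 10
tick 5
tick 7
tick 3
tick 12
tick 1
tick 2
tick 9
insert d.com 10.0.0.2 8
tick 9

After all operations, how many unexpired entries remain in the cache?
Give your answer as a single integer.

Answer: 0

Derivation:
Op 1: tick 2 -> clock=2.
Op 2: tick 11 -> clock=13.
Op 3: tick 4 -> clock=17.
Op 4: insert b.com -> 10.0.0.8 (expiry=17+2=19). clock=17
Op 5: insert b.com -> 10.0.0.2 (expiry=17+10=27). clock=17
Op 6: insert b.com -> 10.0.0.3 (expiry=17+3=20). clock=17
Op 7: insert b.com -> 10.0.0.6 (expiry=17+2=19). clock=17
Op 8: tick 6 -> clock=23. purged={b.com}
Op 9: insert a.com -> 10.0.0.1 (expiry=23+10=33). clock=23
Op 10: insert d.com -> 10.0.0.2 (expiry=23+10=33). clock=23
Op 11: tick 5 -> clock=28.
Op 12: tick 7 -> clock=35. purged={a.com,d.com}
Op 13: tick 3 -> clock=38.
Op 14: tick 12 -> clock=50.
Op 15: tick 1 -> clock=51.
Op 16: tick 2 -> clock=53.
Op 17: tick 9 -> clock=62.
Op 18: insert d.com -> 10.0.0.2 (expiry=62+8=70). clock=62
Op 19: tick 9 -> clock=71. purged={d.com}
Final cache (unexpired): {} -> size=0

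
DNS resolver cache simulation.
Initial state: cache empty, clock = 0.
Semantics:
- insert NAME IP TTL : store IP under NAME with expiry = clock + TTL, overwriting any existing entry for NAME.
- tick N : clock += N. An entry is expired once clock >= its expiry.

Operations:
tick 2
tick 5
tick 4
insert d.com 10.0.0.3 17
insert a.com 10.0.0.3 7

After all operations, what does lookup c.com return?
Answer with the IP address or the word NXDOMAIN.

Answer: NXDOMAIN

Derivation:
Op 1: tick 2 -> clock=2.
Op 2: tick 5 -> clock=7.
Op 3: tick 4 -> clock=11.
Op 4: insert d.com -> 10.0.0.3 (expiry=11+17=28). clock=11
Op 5: insert a.com -> 10.0.0.3 (expiry=11+7=18). clock=11
lookup c.com: not in cache (expired or never inserted)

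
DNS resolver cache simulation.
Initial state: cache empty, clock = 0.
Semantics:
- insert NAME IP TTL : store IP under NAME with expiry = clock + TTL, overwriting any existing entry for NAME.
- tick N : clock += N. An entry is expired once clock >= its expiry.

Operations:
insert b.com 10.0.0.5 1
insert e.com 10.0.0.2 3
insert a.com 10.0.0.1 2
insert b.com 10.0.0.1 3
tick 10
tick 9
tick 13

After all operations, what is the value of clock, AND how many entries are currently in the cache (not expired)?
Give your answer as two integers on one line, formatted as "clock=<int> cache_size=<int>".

Answer: clock=32 cache_size=0

Derivation:
Op 1: insert b.com -> 10.0.0.5 (expiry=0+1=1). clock=0
Op 2: insert e.com -> 10.0.0.2 (expiry=0+3=3). clock=0
Op 3: insert a.com -> 10.0.0.1 (expiry=0+2=2). clock=0
Op 4: insert b.com -> 10.0.0.1 (expiry=0+3=3). clock=0
Op 5: tick 10 -> clock=10. purged={a.com,b.com,e.com}
Op 6: tick 9 -> clock=19.
Op 7: tick 13 -> clock=32.
Final clock = 32
Final cache (unexpired): {} -> size=0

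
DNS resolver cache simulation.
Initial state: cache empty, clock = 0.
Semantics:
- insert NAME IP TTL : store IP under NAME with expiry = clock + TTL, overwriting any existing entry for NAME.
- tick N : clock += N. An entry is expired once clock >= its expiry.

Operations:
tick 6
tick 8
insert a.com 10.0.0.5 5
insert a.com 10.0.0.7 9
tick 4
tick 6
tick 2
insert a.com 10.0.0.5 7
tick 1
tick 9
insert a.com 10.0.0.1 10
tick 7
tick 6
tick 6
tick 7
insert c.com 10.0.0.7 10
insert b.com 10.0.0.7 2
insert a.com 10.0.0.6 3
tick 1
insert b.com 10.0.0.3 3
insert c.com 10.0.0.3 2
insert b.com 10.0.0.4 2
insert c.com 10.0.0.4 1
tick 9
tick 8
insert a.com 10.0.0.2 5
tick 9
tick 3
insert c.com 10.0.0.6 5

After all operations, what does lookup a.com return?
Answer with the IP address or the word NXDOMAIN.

Op 1: tick 6 -> clock=6.
Op 2: tick 8 -> clock=14.
Op 3: insert a.com -> 10.0.0.5 (expiry=14+5=19). clock=14
Op 4: insert a.com -> 10.0.0.7 (expiry=14+9=23). clock=14
Op 5: tick 4 -> clock=18.
Op 6: tick 6 -> clock=24. purged={a.com}
Op 7: tick 2 -> clock=26.
Op 8: insert a.com -> 10.0.0.5 (expiry=26+7=33). clock=26
Op 9: tick 1 -> clock=27.
Op 10: tick 9 -> clock=36. purged={a.com}
Op 11: insert a.com -> 10.0.0.1 (expiry=36+10=46). clock=36
Op 12: tick 7 -> clock=43.
Op 13: tick 6 -> clock=49. purged={a.com}
Op 14: tick 6 -> clock=55.
Op 15: tick 7 -> clock=62.
Op 16: insert c.com -> 10.0.0.7 (expiry=62+10=72). clock=62
Op 17: insert b.com -> 10.0.0.7 (expiry=62+2=64). clock=62
Op 18: insert a.com -> 10.0.0.6 (expiry=62+3=65). clock=62
Op 19: tick 1 -> clock=63.
Op 20: insert b.com -> 10.0.0.3 (expiry=63+3=66). clock=63
Op 21: insert c.com -> 10.0.0.3 (expiry=63+2=65). clock=63
Op 22: insert b.com -> 10.0.0.4 (expiry=63+2=65). clock=63
Op 23: insert c.com -> 10.0.0.4 (expiry=63+1=64). clock=63
Op 24: tick 9 -> clock=72. purged={a.com,b.com,c.com}
Op 25: tick 8 -> clock=80.
Op 26: insert a.com -> 10.0.0.2 (expiry=80+5=85). clock=80
Op 27: tick 9 -> clock=89. purged={a.com}
Op 28: tick 3 -> clock=92.
Op 29: insert c.com -> 10.0.0.6 (expiry=92+5=97). clock=92
lookup a.com: not in cache (expired or never inserted)

Answer: NXDOMAIN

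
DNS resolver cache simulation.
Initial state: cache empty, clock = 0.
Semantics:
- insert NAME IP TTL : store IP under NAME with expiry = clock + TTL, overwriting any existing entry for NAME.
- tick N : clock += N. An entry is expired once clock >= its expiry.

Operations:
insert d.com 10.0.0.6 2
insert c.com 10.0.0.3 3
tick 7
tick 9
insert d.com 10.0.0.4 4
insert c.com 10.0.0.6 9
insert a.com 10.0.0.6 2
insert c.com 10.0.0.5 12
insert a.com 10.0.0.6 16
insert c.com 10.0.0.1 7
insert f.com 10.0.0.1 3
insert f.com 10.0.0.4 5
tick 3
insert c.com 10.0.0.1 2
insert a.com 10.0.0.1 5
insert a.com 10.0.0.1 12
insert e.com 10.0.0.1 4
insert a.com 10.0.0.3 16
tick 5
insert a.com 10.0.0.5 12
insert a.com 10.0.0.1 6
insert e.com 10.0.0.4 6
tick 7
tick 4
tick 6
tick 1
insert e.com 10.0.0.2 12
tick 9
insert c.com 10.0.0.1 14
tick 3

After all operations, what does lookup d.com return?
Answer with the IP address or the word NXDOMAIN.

Op 1: insert d.com -> 10.0.0.6 (expiry=0+2=2). clock=0
Op 2: insert c.com -> 10.0.0.3 (expiry=0+3=3). clock=0
Op 3: tick 7 -> clock=7. purged={c.com,d.com}
Op 4: tick 9 -> clock=16.
Op 5: insert d.com -> 10.0.0.4 (expiry=16+4=20). clock=16
Op 6: insert c.com -> 10.0.0.6 (expiry=16+9=25). clock=16
Op 7: insert a.com -> 10.0.0.6 (expiry=16+2=18). clock=16
Op 8: insert c.com -> 10.0.0.5 (expiry=16+12=28). clock=16
Op 9: insert a.com -> 10.0.0.6 (expiry=16+16=32). clock=16
Op 10: insert c.com -> 10.0.0.1 (expiry=16+7=23). clock=16
Op 11: insert f.com -> 10.0.0.1 (expiry=16+3=19). clock=16
Op 12: insert f.com -> 10.0.0.4 (expiry=16+5=21). clock=16
Op 13: tick 3 -> clock=19.
Op 14: insert c.com -> 10.0.0.1 (expiry=19+2=21). clock=19
Op 15: insert a.com -> 10.0.0.1 (expiry=19+5=24). clock=19
Op 16: insert a.com -> 10.0.0.1 (expiry=19+12=31). clock=19
Op 17: insert e.com -> 10.0.0.1 (expiry=19+4=23). clock=19
Op 18: insert a.com -> 10.0.0.3 (expiry=19+16=35). clock=19
Op 19: tick 5 -> clock=24. purged={c.com,d.com,e.com,f.com}
Op 20: insert a.com -> 10.0.0.5 (expiry=24+12=36). clock=24
Op 21: insert a.com -> 10.0.0.1 (expiry=24+6=30). clock=24
Op 22: insert e.com -> 10.0.0.4 (expiry=24+6=30). clock=24
Op 23: tick 7 -> clock=31. purged={a.com,e.com}
Op 24: tick 4 -> clock=35.
Op 25: tick 6 -> clock=41.
Op 26: tick 1 -> clock=42.
Op 27: insert e.com -> 10.0.0.2 (expiry=42+12=54). clock=42
Op 28: tick 9 -> clock=51.
Op 29: insert c.com -> 10.0.0.1 (expiry=51+14=65). clock=51
Op 30: tick 3 -> clock=54. purged={e.com}
lookup d.com: not in cache (expired or never inserted)

Answer: NXDOMAIN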